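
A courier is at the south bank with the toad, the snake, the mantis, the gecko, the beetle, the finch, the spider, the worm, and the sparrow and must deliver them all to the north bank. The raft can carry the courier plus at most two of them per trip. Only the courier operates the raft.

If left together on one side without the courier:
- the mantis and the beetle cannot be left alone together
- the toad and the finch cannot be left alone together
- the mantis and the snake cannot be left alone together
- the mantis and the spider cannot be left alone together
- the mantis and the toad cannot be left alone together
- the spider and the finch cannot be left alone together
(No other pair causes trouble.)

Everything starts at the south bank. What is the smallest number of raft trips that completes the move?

Counting alone: the courier can take at most 2 across per trip to the north bank, so moving all 9 needs at least 5 loaded trips out, with a return between consecutive ones — at least 9 crossings.
The safety rule pushes this higher. Following every safe sequence of crossings, the most of the 9 that can be at the north bank as the raft arrives there on crossing 9 is 8 — never all 9.
So no plan with fewer than 11 crossings exists, and this one achieves 11:
1. Courier goes to the north bank with the finch and the mantis.
2. Courier goes back to the south bank alone.
3. Courier goes to the north bank with the gecko.
4. Courier goes back to the south bank alone.
5. Courier goes to the north bank with the snake and the toad.
6. Courier goes back to the south bank with the finch and the mantis.
7. Courier goes to the north bank with the beetle and the spider.
8. Courier goes back to the south bank alone.
9. Courier goes to the north bank with the sparrow and the worm.
10. Courier goes back to the south bank alone.
11. Courier goes to the north bank with the finch and the mantis.

11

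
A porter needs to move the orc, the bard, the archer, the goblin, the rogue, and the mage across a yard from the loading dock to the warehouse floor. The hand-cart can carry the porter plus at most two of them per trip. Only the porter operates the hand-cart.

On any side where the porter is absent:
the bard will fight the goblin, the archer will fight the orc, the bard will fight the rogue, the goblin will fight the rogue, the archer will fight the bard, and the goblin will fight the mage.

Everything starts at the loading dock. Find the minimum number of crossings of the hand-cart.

impossible

Whatever the first load, the items left behind include a forbidden pair without the porter. No opening move is safe, so no plan exists.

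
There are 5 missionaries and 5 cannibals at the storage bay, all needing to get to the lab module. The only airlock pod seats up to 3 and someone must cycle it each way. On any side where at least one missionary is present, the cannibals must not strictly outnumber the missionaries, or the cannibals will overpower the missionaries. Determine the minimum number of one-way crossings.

11

Counting alone: each trip to the lab module takes at most 3 across and each return brings at least 1 back, so after t trips out (and t−1 returns) at most 3t − (t−1) of the 10 are across; that first reaches 10 at t = 5, so at least 9 crossings are needed.
The safety rule pushes this higher. Following every safe sequence of crossings, the most of the 10 that can be at the lab module as the airlock pod arrives there on crossing 9 is 9 — never all 10.
So no plan with fewer than 11 crossings exists, and this one achieves 11:
1. 2 cannibals → the lab module.  (the storage bay: 5M 3C; the lab module: 0M 2C)
2. 1 cannibal ← the storage bay.  (the storage bay: 5M 4C; the lab module: 0M 1C)
3. 3 cannibals → the lab module.  (the storage bay: 5M 1C; the lab module: 0M 4C)
4. 1 cannibal ← the storage bay.  (the storage bay: 5M 2C; the lab module: 0M 3C)
5. 3 missionaries → the lab module.  (the storage bay: 2M 2C; the lab module: 3M 3C)
6. 1 missionary and 1 cannibal ← the storage bay.  (the storage bay: 3M 3C; the lab module: 2M 2C)
7. 3 missionaries → the lab module.  (the storage bay: 0M 3C; the lab module: 5M 2C)
8. 1 cannibal ← the storage bay.  (the storage bay: 0M 4C; the lab module: 5M 1C)
9. 2 cannibals → the lab module.  (the storage bay: 0M 2C; the lab module: 5M 3C)
10. 1 cannibal ← the storage bay.  (the storage bay: 0M 3C; the lab module: 5M 2C)
11. 3 cannibals → the lab module.  (the storage bay: 0M 0C; the lab module: 5M 5C)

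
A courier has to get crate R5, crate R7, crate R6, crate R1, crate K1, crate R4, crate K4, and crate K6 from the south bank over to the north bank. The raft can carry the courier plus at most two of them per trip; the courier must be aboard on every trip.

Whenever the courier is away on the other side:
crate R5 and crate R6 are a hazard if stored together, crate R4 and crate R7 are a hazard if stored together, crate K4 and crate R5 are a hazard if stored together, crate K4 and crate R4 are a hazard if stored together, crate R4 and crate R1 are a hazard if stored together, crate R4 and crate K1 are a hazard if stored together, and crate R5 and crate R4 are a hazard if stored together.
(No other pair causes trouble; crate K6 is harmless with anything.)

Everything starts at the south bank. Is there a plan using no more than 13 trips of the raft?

Yes

Yes — this plan uses 13 crossings (≤ 13):
1. Courier goes to the north bank with crate R4 and crate R5.  [the south bank: crate K1, crate K4, crate K6, crate R1, crate R6, crate R7 | the north bank: crate R4, crate R5]
2. Courier goes back to the south bank with crate R5.  [the south bank: crate K1, crate K4, crate K6, crate R1, crate R5, crate R6, crate R7 | the north bank: crate R4]
3. Courier goes to the north bank with crate R5 and crate R7.  [the south bank: crate K1, crate K4, crate K6, crate R1, crate R6 | the north bank: crate R4, crate R5, crate R7]
4. Courier goes back to the south bank with crate R4.  [the south bank: crate K1, crate K4, crate K6, crate R1, crate R4, crate R6 | the north bank: crate R5, crate R7]
5. Courier goes to the north bank with crate R1 and crate R4.  [the south bank: crate K1, crate K4, crate K6, crate R6 | the north bank: crate R1, crate R4, crate R5, crate R7]
6. Courier goes back to the south bank with crate R4.  [the south bank: crate K1, crate K4, crate K6, crate R4, crate R6 | the north bank: crate R1, crate R5, crate R7]
7. Courier goes to the north bank with crate K1 and crate R4.  [the south bank: crate K4, crate K6, crate R6 | the north bank: crate K1, crate R1, crate R4, crate R5, crate R7]
8. Courier goes back to the south bank with crate R4.  [the south bank: crate K4, crate K6, crate R4, crate R6 | the north bank: crate K1, crate R1, crate R5, crate R7]
9. Courier goes to the north bank with crate K4 and crate R6.  [the south bank: crate K6, crate R4 | the north bank: crate K1, crate K4, crate R1, crate R5, crate R6, crate R7]
10. Courier goes back to the south bank with crate R5.  [the south bank: crate K6, crate R4, crate R5 | the north bank: crate K1, crate K4, crate R1, crate R6, crate R7]
11. Courier goes to the north bank with crate K6 and crate R5.  [the south bank: crate R4 | the north bank: crate K1, crate K4, crate K6, crate R1, crate R5, crate R6, crate R7]
12. Courier goes back to the south bank with crate R5.  [the south bank: crate R4, crate R5 | the north bank: crate K1, crate K4, crate K6, crate R1, crate R6, crate R7]
13. Courier goes to the north bank with crate R4 and crate R5.  [the south bank: — | the north bank: crate K1, crate K4, crate K6, crate R1, crate R4, crate R5, crate R6, crate R7]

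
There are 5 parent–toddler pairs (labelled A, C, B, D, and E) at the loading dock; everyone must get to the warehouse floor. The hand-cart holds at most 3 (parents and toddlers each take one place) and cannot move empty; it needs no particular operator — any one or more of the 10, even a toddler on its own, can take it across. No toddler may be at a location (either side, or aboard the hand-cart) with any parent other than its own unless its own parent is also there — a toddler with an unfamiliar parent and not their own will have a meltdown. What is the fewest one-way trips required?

11

Counting alone: each trip to the warehouse floor takes at most 3 across and each return brings at least 1 back, so after t trips out (and t−1 returns) at most 3t − (t−1) of the 10 are across; that first reaches 10 at t = 5, so at least 9 crossings are needed.
The safety rule pushes this higher. Following every safe sequence of crossings, the most of the 10 that can be at the warehouse floor as the hand-cart arrives there on crossing 9 is 9 — never all 10.
So no plan with fewer than 11 crossings exists, and this one achieves 11:
1. parent A and toddler A cross → the warehouse floor.
2. parent A crosses ← the loading dock.
3. toddler B, toddler C, and toddler D cross → the warehouse floor.
4. toddler A crosses ← the loading dock.
5. parent B, parent C, and parent D cross → the warehouse floor.
6. parent C and toddler C cross ← the loading dock.
7. parent A, parent C, and parent E cross → the warehouse floor.
8. toddler B crosses ← the loading dock.
9. toddler A and toddler C cross → the warehouse floor.
10. toddler A crosses ← the loading dock.
11. toddler A, toddler B, and toddler E cross → the warehouse floor.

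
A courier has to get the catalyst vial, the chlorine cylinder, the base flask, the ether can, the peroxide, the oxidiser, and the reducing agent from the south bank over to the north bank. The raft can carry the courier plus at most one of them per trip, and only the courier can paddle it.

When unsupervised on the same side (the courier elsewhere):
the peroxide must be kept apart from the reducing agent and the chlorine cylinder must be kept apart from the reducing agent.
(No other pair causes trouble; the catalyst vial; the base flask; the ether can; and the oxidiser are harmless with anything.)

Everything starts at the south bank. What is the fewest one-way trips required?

Counting alone: the courier can take at most 1 across per trip to the north bank, so moving all 7 needs at least 7 loaded trips out, with a return between consecutive ones — at least 13 crossings.
The safety rule pushes this higher. Following every safe sequence of crossings, the most of the 7 that can be at the north bank as the raft arrives there on crossing 13 is 6 — never all 7.
So no plan with fewer than 15 crossings exists, and this one achieves 15:
1. Courier goes to the north bank with the reducing agent.  [the south bank: the base flask, the catalyst vial, the chlorine cylinder, the ether can, the oxidiser, the peroxide | the north bank: the reducing agent]
2. Courier goes back to the south bank alone.  [the south bank: the base flask, the catalyst vial, the chlorine cylinder, the ether can, the oxidiser, the peroxide | the north bank: the reducing agent]
3. Courier goes to the north bank with the catalyst vial.  [the south bank: the base flask, the chlorine cylinder, the ether can, the oxidiser, the peroxide | the north bank: the catalyst vial, the reducing agent]
4. Courier goes back to the south bank alone.  [the south bank: the base flask, the chlorine cylinder, the ether can, the oxidiser, the peroxide | the north bank: the catalyst vial, the reducing agent]
5. Courier goes to the north bank with the chlorine cylinder.  [the south bank: the base flask, the ether can, the oxidiser, the peroxide | the north bank: the catalyst vial, the chlorine cylinder, the reducing agent]
6. Courier goes back to the south bank with the reducing agent.  [the south bank: the base flask, the ether can, the oxidiser, the peroxide, the reducing agent | the north bank: the catalyst vial, the chlorine cylinder]
7. Courier goes to the north bank with the peroxide.  [the south bank: the base flask, the ether can, the oxidiser, the reducing agent | the north bank: the catalyst vial, the chlorine cylinder, the peroxide]
8. Courier goes back to the south bank alone.  [the south bank: the base flask, the ether can, the oxidiser, the reducing agent | the north bank: the catalyst vial, the chlorine cylinder, the peroxide]
9. Courier goes to the north bank with the base flask.  [the south bank: the ether can, the oxidiser, the reducing agent | the north bank: the base flask, the catalyst vial, the chlorine cylinder, the peroxide]
10. Courier goes back to the south bank alone.  [the south bank: the ether can, the oxidiser, the reducing agent | the north bank: the base flask, the catalyst vial, the chlorine cylinder, the peroxide]
11. Courier goes to the north bank with the ether can.  [the south bank: the oxidiser, the reducing agent | the north bank: the base flask, the catalyst vial, the chlorine cylinder, the ether can, the peroxide]
12. Courier goes back to the south bank alone.  [the south bank: the oxidiser, the reducing agent | the north bank: the base flask, the catalyst vial, the chlorine cylinder, the ether can, the peroxide]
13. Courier goes to the north bank with the oxidiser.  [the south bank: the reducing agent | the north bank: the base flask, the catalyst vial, the chlorine cylinder, the ether can, the oxidiser, the peroxide]
14. Courier goes back to the south bank alone.  [the south bank: the reducing agent | the north bank: the base flask, the catalyst vial, the chlorine cylinder, the ether can, the oxidiser, the peroxide]
15. Courier goes to the north bank with the reducing agent.  [the south bank: — | the north bank: the base flask, the catalyst vial, the chlorine cylinder, the ether can, the oxidiser, the peroxide, the reducing agent]

15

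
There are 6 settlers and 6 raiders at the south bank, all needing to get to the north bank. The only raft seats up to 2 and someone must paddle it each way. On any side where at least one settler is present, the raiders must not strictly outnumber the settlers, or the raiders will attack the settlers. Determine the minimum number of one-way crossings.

impossible

Following every safe sequence of crossings from the start, the most of the 12 that can be at the north bank as the raft arrives there on crossings 1, 3, 5, 7, 9 is 2, 3, 4, 5, 6 respectively; the best ever achieved is 6 of 12.
From crossing 11 on, no configuration arises that was not already reachable earlier: only 15 distinct safe configurations (who is on which side, and where the raft is) can ever be reached, none of them has everyone across, and every continuation just revisits them. They are: 0 settlers + 0 raiders across (raft back at the start); 0 settlers + 1 raider across (raft there); 0 settlers + 1 raider across (raft back at the start); 0 settlers + 2 raiders across (raft there); 0 settlers + 2 raiders across (raft back at the start); 0 settlers + 3 raiders across (raft there); 0 settlers + 3 raiders across (raft back at the start); 0 settlers + 4 raiders across (raft there); 0 settlers + 4 raiders across (raft back at the start); 0 settlers + 5 raiders across (raft there); 0 settlers + 5 raiders across (raft back at the start); 0 settlers + 6 raiders across (raft there); 1 settler + 1 raider across (raft there); 1 settler + 1 raider across (raft back at the start); 2 settlers + 2 raiders across (raft there). So no valid plan exists.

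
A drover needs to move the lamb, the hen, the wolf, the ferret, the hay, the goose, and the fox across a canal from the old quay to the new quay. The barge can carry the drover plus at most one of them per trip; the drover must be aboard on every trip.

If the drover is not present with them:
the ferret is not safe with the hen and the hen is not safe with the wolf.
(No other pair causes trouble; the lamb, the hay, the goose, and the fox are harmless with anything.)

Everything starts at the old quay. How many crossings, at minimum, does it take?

15

Counting alone: the drover can take at most 1 across per trip to the new quay, so moving all 7 needs at least 7 loaded trips out, with a return between consecutive ones — at least 13 crossings.
The safety rule pushes this higher. Following every safe sequence of crossings, the most of the 7 that can be at the new quay as the barge arrives there on crossing 13 is 6 — never all 7.
So no plan with fewer than 15 crossings exists, and this one achieves 15:
1. Drover goes to the new quay with the hen.  [the old quay: the ferret, the fox, the goose, the hay, the lamb, the wolf | the new quay: the hen]
2. Drover goes back to the old quay alone.  [the old quay: the ferret, the fox, the goose, the hay, the lamb, the wolf | the new quay: the hen]
3. Drover goes to the new quay with the lamb.  [the old quay: the ferret, the fox, the goose, the hay, the wolf | the new quay: the hen, the lamb]
4. Drover goes back to the old quay alone.  [the old quay: the ferret, the fox, the goose, the hay, the wolf | the new quay: the hen, the lamb]
5. Drover goes to the new quay with the wolf.  [the old quay: the ferret, the fox, the goose, the hay | the new quay: the hen, the lamb, the wolf]
6. Drover goes back to the old quay with the hen.  [the old quay: the ferret, the fox, the goose, the hay, the hen | the new quay: the lamb, the wolf]
7. Drover goes to the new quay with the ferret.  [the old quay: the fox, the goose, the hay, the hen | the new quay: the ferret, the lamb, the wolf]
8. Drover goes back to the old quay alone.  [the old quay: the fox, the goose, the hay, the hen | the new quay: the ferret, the lamb, the wolf]
9. Drover goes to the new quay with the hay.  [the old quay: the fox, the goose, the hen | the new quay: the ferret, the hay, the lamb, the wolf]
10. Drover goes back to the old quay alone.  [the old quay: the fox, the goose, the hen | the new quay: the ferret, the hay, the lamb, the wolf]
11. Drover goes to the new quay with the goose.  [the old quay: the fox, the hen | the new quay: the ferret, the goose, the hay, the lamb, the wolf]
12. Drover goes back to the old quay alone.  [the old quay: the fox, the hen | the new quay: the ferret, the goose, the hay, the lamb, the wolf]
13. Drover goes to the new quay with the fox.  [the old quay: the hen | the new quay: the ferret, the fox, the goose, the hay, the lamb, the wolf]
14. Drover goes back to the old quay alone.  [the old quay: the hen | the new quay: the ferret, the fox, the goose, the hay, the lamb, the wolf]
15. Drover goes to the new quay with the hen.  [the old quay: — | the new quay: the ferret, the fox, the goose, the hay, the hen, the lamb, the wolf]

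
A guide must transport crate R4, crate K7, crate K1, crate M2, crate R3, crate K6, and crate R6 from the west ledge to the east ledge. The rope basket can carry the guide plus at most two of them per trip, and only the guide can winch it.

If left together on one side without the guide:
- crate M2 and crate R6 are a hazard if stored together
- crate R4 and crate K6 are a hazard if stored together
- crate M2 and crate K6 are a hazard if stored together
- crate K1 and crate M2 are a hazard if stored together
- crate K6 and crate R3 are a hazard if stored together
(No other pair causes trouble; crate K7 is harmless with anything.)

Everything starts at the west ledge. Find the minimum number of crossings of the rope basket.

9

Counting alone: the guide can take at most 2 across per trip to the east ledge, so moving all 7 needs at least 4 loaded trips out, with a return between consecutive ones — at least 7 crossings.
The safety rule pushes this higher. Following every safe sequence of crossings, the most of the 7 that can be at the east ledge as the rope basket arrives there on crossing 7 is 6 — never all 7.
So no plan with fewer than 9 crossings exists, and this one achieves 9:
1. Guide goes to the east ledge with crate K6 and crate M2.  [the west ledge: crate K1, crate K7, crate R3, crate R4, crate R6 | the east ledge: crate K6, crate M2]
2. Guide goes back to the west ledge with crate M2.  [the west ledge: crate K1, crate K7, crate M2, crate R3, crate R4, crate R6 | the east ledge: crate K6]
3. Guide goes to the east ledge with crate M2 and crate R4.  [the west ledge: crate K1, crate K7, crate R3, crate R6 | the east ledge: crate K6, crate M2, crate R4]
4. Guide goes back to the west ledge with crate K6.  [the west ledge: crate K1, crate K6, crate K7, crate R3, crate R6 | the east ledge: crate M2, crate R4]
5. Guide goes to the east ledge with crate K7 and crate R3.  [the west ledge: crate K1, crate K6, crate R6 | the east ledge: crate K7, crate M2, crate R3, crate R4]
6. Guide goes back to the west ledge alone.  [the west ledge: crate K1, crate K6, crate R6 | the east ledge: crate K7, crate M2, crate R3, crate R4]
7. Guide goes to the east ledge with crate K1 and crate R6.  [the west ledge: crate K6 | the east ledge: crate K1, crate K7, crate M2, crate R3, crate R4, crate R6]
8. Guide goes back to the west ledge with crate M2.  [the west ledge: crate K6, crate M2 | the east ledge: crate K1, crate K7, crate R3, crate R4, crate R6]
9. Guide goes to the east ledge with crate K6 and crate M2.  [the west ledge: — | the east ledge: crate K1, crate K6, crate K7, crate M2, crate R3, crate R4, crate R6]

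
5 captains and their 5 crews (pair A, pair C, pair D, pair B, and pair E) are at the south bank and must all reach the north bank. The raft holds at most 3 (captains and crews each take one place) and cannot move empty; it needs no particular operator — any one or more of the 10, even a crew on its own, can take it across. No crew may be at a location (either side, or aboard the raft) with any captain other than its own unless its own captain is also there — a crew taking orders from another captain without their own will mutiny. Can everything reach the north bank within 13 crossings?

Yes

Yes — this plan uses 11 crossings (≤ 13):
1. captain A and crew A cross → the north bank.
2. captain A crosses ← the south bank.
3. crew B, crew C, and crew D cross → the north bank.
4. crew A crosses ← the south bank.
5. captain B, captain C, and captain D cross → the north bank.
6. captain C and crew C cross ← the south bank.
7. captain A, captain C, and captain E cross → the north bank.
8. crew D crosses ← the south bank.
9. crew A and crew C cross → the north bank.
10. crew A crosses ← the south bank.
11. crew A, crew D, and crew E cross → the north bank.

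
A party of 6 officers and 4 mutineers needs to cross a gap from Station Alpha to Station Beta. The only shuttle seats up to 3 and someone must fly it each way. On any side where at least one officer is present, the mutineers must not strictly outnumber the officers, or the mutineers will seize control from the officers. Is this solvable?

Yes

1. 2 mutineers → Station Beta.  (Station Alpha: 6O 2M; Station Beta: 0O 2M)
2. 1 mutineer ← Station Alpha.  (Station Alpha: 6O 3M; Station Beta: 0O 1M)
3. 3 mutineers → Station Beta.  (Station Alpha: 6O 0M; Station Beta: 0O 4M)
4. 1 mutineer ← Station Alpha.  (Station Alpha: 6O 1M; Station Beta: 0O 3M)
5. 3 officers → Station Beta.  (Station Alpha: 3O 1M; Station Beta: 3O 3M)
6. 1 mutineer ← Station Alpha.  (Station Alpha: 3O 2M; Station Beta: 3O 2M)
7. 1 officer and 2 mutineers → Station Beta.  (Station Alpha: 2O 0M; Station Beta: 4O 4M)
8. 1 mutineer ← Station Alpha.  (Station Alpha: 2O 1M; Station Beta: 4O 3M)
9. 2 officers and 1 mutineer → Station Beta.  (Station Alpha: 0O 0M; Station Beta: 6O 4M)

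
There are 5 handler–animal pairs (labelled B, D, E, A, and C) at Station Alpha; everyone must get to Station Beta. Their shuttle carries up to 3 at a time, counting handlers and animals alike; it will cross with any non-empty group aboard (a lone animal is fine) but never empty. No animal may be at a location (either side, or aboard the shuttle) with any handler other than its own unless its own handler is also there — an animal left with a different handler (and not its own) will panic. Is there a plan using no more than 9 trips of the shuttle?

Counting alone: each trip to Station Beta takes at most 3 across and each return brings at least 1 back, so after t trips out (and t−1 returns) at most 3t − (t−1) of the 10 are across; that first reaches 10 at t = 5, so at least 9 crossings are needed.
The safety rule pushes this higher. Following every safe sequence of crossings, the most of the 10 that can be at Station Beta as the shuttle arrives there on crossing 9 is 9 — never all 10.
So the move cannot be finished within 9 crossings. (The shortest complete plan takes 11:)
1. animal B and handler B cross → Station Beta.
2. handler B crosses ← Station Alpha.
3. animal A, animal D, and animal E cross → Station Beta.
4. animal B crosses ← Station Alpha.
5. handler A, handler D, and handler E cross → Station Beta.
6. animal D and handler D cross ← Station Alpha.
7. handler B, handler C, and handler D cross → Station Beta.
8. animal E crosses ← Station Alpha.
9. animal B and animal D cross → Station Beta.
10. animal B crosses ← Station Alpha.
11. animal B, animal C, and animal E cross → Station Beta.

No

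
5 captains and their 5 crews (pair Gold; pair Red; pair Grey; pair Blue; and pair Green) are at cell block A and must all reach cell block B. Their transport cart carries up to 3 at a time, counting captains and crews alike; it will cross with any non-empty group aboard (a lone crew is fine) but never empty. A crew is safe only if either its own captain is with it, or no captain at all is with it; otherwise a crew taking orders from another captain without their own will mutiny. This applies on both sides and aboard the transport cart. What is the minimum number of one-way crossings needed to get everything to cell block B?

11

Counting alone: each trip to cell block B takes at most 3 across and each return brings at least 1 back, so after t trips out (and t−1 returns) at most 3t − (t−1) of the 10 are across; that first reaches 10 at t = 5, so at least 9 crossings are needed.
The safety rule pushes this higher. Following every safe sequence of crossings, the most of the 10 that can be at cell block B as the transport cart arrives there on crossing 9 is 9 — never all 10.
So no plan with fewer than 11 crossings exists, and this one achieves 11:
1. captain Gold and crew Gold cross → cell block B.
2. captain Gold crosses ← cell block A.
3. crew Blue, crew Grey, and crew Red cross → cell block B.
4. crew Gold crosses ← cell block A.
5. captain Blue, captain Grey, and captain Red cross → cell block B.
6. captain Red and crew Red cross ← cell block A.
7. captain Gold, captain Green, and captain Red cross → cell block B.
8. crew Grey crosses ← cell block A.
9. crew Gold and crew Red cross → cell block B.
10. crew Gold crosses ← cell block A.
11. crew Gold, crew Green, and crew Grey cross → cell block B.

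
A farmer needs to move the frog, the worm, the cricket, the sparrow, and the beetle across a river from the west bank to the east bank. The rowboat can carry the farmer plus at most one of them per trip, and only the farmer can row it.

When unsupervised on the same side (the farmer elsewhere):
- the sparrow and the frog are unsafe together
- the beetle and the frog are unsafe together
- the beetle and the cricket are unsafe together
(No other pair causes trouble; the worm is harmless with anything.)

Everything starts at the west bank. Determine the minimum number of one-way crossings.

impossible

Whatever the first load, the items left behind include a forbidden pair without the farmer. No opening move is safe, so no plan exists.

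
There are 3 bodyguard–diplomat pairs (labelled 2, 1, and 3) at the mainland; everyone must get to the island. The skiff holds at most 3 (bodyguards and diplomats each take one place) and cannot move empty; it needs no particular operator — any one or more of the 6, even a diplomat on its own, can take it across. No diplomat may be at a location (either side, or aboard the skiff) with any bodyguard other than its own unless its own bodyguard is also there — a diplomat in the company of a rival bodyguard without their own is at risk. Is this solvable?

1. bodyguard 2 and diplomat 2 cross → the island.
2. bodyguard 2 crosses ← the mainland.
3. bodyguard 1, bodyguard 2, and bodyguard 3 cross → the island.
4. diplomat 2 crosses ← the mainland.
5. diplomat 1, diplomat 2, and diplomat 3 cross → the island.

Yes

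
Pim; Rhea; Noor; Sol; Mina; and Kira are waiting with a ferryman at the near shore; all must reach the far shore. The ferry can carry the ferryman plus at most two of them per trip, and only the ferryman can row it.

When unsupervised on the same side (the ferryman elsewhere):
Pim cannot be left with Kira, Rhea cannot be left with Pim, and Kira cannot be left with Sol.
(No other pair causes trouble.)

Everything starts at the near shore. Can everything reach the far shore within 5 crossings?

Yes

Yes — this plan uses 5 crossings (≤ 5):
1. Ferryman goes to the far shore with Pim and Sol.
2. Ferryman goes back to the near shore alone.
3. Ferryman goes to the far shore with Mina and Noor.
4. Ferryman goes back to the near shore alone.
5. Ferryman goes to the far shore with Kira and Rhea.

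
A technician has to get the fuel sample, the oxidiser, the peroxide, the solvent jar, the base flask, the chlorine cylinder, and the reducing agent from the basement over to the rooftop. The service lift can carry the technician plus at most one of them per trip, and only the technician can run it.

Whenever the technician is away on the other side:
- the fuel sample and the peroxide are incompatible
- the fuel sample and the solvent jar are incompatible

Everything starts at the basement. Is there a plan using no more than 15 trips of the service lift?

Yes

Yes — this plan uses 15 crossings (≤ 15):
1. Technician goes to the rooftop with the fuel sample.  [the basement: the base flask, the chlorine cylinder, the oxidiser, the peroxide, the reducing agent, the solvent jar | the rooftop: the fuel sample]
2. Technician goes back to the basement alone.  [the basement: the base flask, the chlorine cylinder, the oxidiser, the peroxide, the reducing agent, the solvent jar | the rooftop: the fuel sample]
3. Technician goes to the rooftop with the oxidiser.  [the basement: the base flask, the chlorine cylinder, the peroxide, the reducing agent, the solvent jar | the rooftop: the fuel sample, the oxidiser]
4. Technician goes back to the basement alone.  [the basement: the base flask, the chlorine cylinder, the peroxide, the reducing agent, the solvent jar | the rooftop: the fuel sample, the oxidiser]
5. Technician goes to the rooftop with the peroxide.  [the basement: the base flask, the chlorine cylinder, the reducing agent, the solvent jar | the rooftop: the fuel sample, the oxidiser, the peroxide]
6. Technician goes back to the basement with the fuel sample.  [the basement: the base flask, the chlorine cylinder, the fuel sample, the reducing agent, the solvent jar | the rooftop: the oxidiser, the peroxide]
7. Technician goes to the rooftop with the solvent jar.  [the basement: the base flask, the chlorine cylinder, the fuel sample, the reducing agent | the rooftop: the oxidiser, the peroxide, the solvent jar]
8. Technician goes back to the basement alone.  [the basement: the base flask, the chlorine cylinder, the fuel sample, the reducing agent | the rooftop: the oxidiser, the peroxide, the solvent jar]
9. Technician goes to the rooftop with the base flask.  [the basement: the chlorine cylinder, the fuel sample, the reducing agent | the rooftop: the base flask, the oxidiser, the peroxide, the solvent jar]
10. Technician goes back to the basement alone.  [the basement: the chlorine cylinder, the fuel sample, the reducing agent | the rooftop: the base flask, the oxidiser, the peroxide, the solvent jar]
11. Technician goes to the rooftop with the chlorine cylinder.  [the basement: the fuel sample, the reducing agent | the rooftop: the base flask, the chlorine cylinder, the oxidiser, the peroxide, the solvent jar]
12. Technician goes back to the basement alone.  [the basement: the fuel sample, the reducing agent | the rooftop: the base flask, the chlorine cylinder, the oxidiser, the peroxide, the solvent jar]
13. Technician goes to the rooftop with the reducing agent.  [the basement: the fuel sample | the rooftop: the base flask, the chlorine cylinder, the oxidiser, the peroxide, the reducing agent, the solvent jar]
14. Technician goes back to the basement alone.  [the basement: the fuel sample | the rooftop: the base flask, the chlorine cylinder, the oxidiser, the peroxide, the reducing agent, the solvent jar]
15. Technician goes to the rooftop with the fuel sample.  [the basement: — | the rooftop: the base flask, the chlorine cylinder, the fuel sample, the oxidiser, the peroxide, the reducing agent, the solvent jar]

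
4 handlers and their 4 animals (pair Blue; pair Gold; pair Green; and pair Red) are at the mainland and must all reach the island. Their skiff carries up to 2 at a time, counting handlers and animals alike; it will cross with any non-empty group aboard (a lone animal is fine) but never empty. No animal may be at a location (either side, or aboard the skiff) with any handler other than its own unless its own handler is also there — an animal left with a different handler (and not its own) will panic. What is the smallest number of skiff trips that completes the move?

Following every safe sequence of crossings from the start, the most of the 8 that can be at the island as the skiff arrives there on crossings 1, 3, 5 is 2, 3, 4 respectively; the best ever achieved is 4 of 8.
From crossing 7 on, no configuration arises that was not already reachable earlier: only 44 distinct safe configurations (who is on which side, and where the skiff is) can ever be reached, none of them has everyone across, and every continuation just revisits them. So no valid plan exists.

impossible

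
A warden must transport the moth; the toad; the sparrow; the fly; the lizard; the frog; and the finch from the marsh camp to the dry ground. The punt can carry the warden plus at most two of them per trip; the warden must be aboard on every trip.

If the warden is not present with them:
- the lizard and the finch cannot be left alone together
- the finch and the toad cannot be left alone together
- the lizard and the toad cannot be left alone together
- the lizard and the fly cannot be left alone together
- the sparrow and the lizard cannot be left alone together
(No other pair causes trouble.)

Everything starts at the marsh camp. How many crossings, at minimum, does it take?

Counting alone: the warden can take at most 2 across per trip to the dry ground, so moving all 7 needs at least 4 loaded trips out, with a return between consecutive ones — at least 7 crossings.
The safety rule pushes this higher. Following every safe sequence of crossings, the most of the 7 that can be at the dry ground as the punt arrives there on crossings 7, 9 is 5, 6 respectively — never all 7.
So no plan with fewer than 11 crossings exists, and this one achieves 11:
1. Warden goes to the dry ground with the lizard and the toad.  [the marsh camp: the finch, the fly, the frog, the moth, the sparrow | the dry ground: the lizard, the toad]
2. Warden goes back to the marsh camp with the toad.  [the marsh camp: the finch, the fly, the frog, the moth, the sparrow, the toad | the dry ground: the lizard]
3. Warden goes to the dry ground with the moth and the toad.  [the marsh camp: the finch, the fly, the frog, the sparrow | the dry ground: the lizard, the moth, the toad]
4. Warden goes back to the marsh camp with the toad.  [the marsh camp: the finch, the fly, the frog, the sparrow, the toad | the dry ground: the lizard, the moth]
5. Warden goes to the dry ground with the sparrow and the toad.  [the marsh camp: the finch, the fly, the frog | the dry ground: the lizard, the moth, the sparrow, the toad]
6. Warden goes back to the marsh camp with the lizard.  [the marsh camp: the finch, the fly, the frog, the lizard | the dry ground: the moth, the sparrow, the toad]
7. Warden goes to the dry ground with the fly and the lizard.  [the marsh camp: the finch, the frog | the dry ground: the fly, the lizard, the moth, the sparrow, the toad]
8. Warden goes back to the marsh camp with the lizard.  [the marsh camp: the finch, the frog, the lizard | the dry ground: the fly, the moth, the sparrow, the toad]
9. Warden goes to the dry ground with the frog and the lizard.  [the marsh camp: the finch | the dry ground: the fly, the frog, the lizard, the moth, the sparrow, the toad]
10. Warden goes back to the marsh camp with the lizard.  [the marsh camp: the finch, the lizard | the dry ground: the fly, the frog, the moth, the sparrow, the toad]
11. Warden goes to the dry ground with the finch and the lizard.  [the marsh camp: — | the dry ground: the finch, the fly, the frog, the lizard, the moth, the sparrow, the toad]

11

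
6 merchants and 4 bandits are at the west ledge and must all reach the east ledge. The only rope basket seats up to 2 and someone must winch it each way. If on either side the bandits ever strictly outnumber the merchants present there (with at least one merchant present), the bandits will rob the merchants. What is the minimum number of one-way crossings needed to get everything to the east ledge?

17

Counting alone: each trip to the east ledge takes at most 2 across and each return brings at least 1 back, so after t trips out (and t−1 returns) at most 2t − (t−1) of the 10 are across; that first reaches 10 at t = 9, so at least 17 crossings are needed.
The plan below uses exactly 17 crossings, so it is optimal:
1. 2 bandits → the east ledge.  (the west ledge: 6M 2B; the east ledge: 0M 2B)
2. 1 bandit ← the west ledge.  (the west ledge: 6M 3B; the east ledge: 0M 1B)
3. 2 bandits → the east ledge.  (the west ledge: 6M 1B; the east ledge: 0M 3B)
4. 1 bandit ← the west ledge.  (the west ledge: 6M 2B; the east ledge: 0M 2B)
5. 2 merchants → the east ledge.  (the west ledge: 4M 2B; the east ledge: 2M 2B)
6. 1 bandit ← the west ledge.  (the west ledge: 4M 3B; the east ledge: 2M 1B)
7. 1 merchant and 1 bandit → the east ledge.  (the west ledge: 3M 2B; the east ledge: 3M 2B)
8. 1 bandit ← the west ledge.  (the west ledge: 3M 3B; the east ledge: 3M 1B)
9. 2 bandits → the east ledge.  (the west ledge: 3M 1B; the east ledge: 3M 3B)
10. 1 bandit ← the west ledge.  (the west ledge: 3M 2B; the east ledge: 3M 2B)
11. 1 merchant and 1 bandit → the east ledge.  (the west ledge: 2M 1B; the east ledge: 4M 3B)
12. 1 bandit ← the west ledge.  (the west ledge: 2M 2B; the east ledge: 4M 2B)
13. 2 bandits → the east ledge.  (the west ledge: 2M 0B; the east ledge: 4M 4B)
14. 1 bandit ← the west ledge.  (the west ledge: 2M 1B; the east ledge: 4M 3B)
15. 1 merchant and 1 bandit → the east ledge.  (the west ledge: 1M 0B; the east ledge: 5M 4B)
16. 1 bandit ← the west ledge.  (the west ledge: 1M 1B; the east ledge: 5M 3B)
17. 1 merchant and 1 bandit → the east ledge.  (the west ledge: 0M 0B; the east ledge: 6M 4B)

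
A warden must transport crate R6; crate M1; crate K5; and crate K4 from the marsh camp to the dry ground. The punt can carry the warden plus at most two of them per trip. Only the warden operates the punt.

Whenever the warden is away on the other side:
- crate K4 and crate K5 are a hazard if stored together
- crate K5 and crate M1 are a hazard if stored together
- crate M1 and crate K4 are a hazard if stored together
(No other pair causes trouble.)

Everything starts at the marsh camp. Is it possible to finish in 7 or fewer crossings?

Yes

Yes — this plan uses 5 crossings (≤ 7):
1. Warden goes to the dry ground with crate K5 and crate M1.
2. Warden goes back to the marsh camp with crate M1.
3. Warden goes to the dry ground with crate M1 and crate R6.
4. Warden goes back to the marsh camp with crate M1.
5. Warden goes to the dry ground with crate K4 and crate M1.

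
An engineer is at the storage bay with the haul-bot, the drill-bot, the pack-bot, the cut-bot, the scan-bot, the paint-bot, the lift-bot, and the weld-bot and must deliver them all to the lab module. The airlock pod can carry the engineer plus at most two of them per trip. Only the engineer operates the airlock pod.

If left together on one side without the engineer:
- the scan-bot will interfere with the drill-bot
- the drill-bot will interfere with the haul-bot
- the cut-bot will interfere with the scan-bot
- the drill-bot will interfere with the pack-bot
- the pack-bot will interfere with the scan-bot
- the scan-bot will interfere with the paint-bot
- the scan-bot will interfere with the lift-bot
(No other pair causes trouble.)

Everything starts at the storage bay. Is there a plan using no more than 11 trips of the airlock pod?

Counting alone: the engineer can take at most 2 across per trip to the lab module, so moving all 8 needs at least 4 loaded trips out, with a return between consecutive ones — at least 7 crossings.
The safety rule pushes this higher. Following every safe sequence of crossings, the most of the 8 that can be at the lab module as the airlock pod arrives there on crossings 7, 9, 11 is 5, 6, 7 respectively — never all 8.
So the move cannot be finished within 11 crossings. (The shortest complete plan takes 13:)
1. Engineer goes to the lab module with the drill-bot and the scan-bot.  [the storage bay: the cut-bot, the haul-bot, the lift-bot, the pack-bot, the paint-bot, the weld-bot | the lab module: the drill-bot, the scan-bot]
2. Engineer goes back to the storage bay with the drill-bot.  [the storage bay: the cut-bot, the drill-bot, the haul-bot, the lift-bot, the pack-bot, the paint-bot, the weld-bot | the lab module: the scan-bot]
3. Engineer goes to the lab module with the drill-bot and the haul-bot.  [the storage bay: the cut-bot, the lift-bot, the pack-bot, the paint-bot, the weld-bot | the lab module: the drill-bot, the haul-bot, the scan-bot]
4. Engineer goes back to the storage bay with the drill-bot.  [the storage bay: the cut-bot, the drill-bot, the lift-bot, the pack-bot, the paint-bot, the weld-bot | the lab module: the haul-bot, the scan-bot]
5. Engineer goes to the lab module with the drill-bot and the weld-bot.  [the storage bay: the cut-bot, the lift-bot, the pack-bot, the paint-bot | the lab module: the drill-bot, the haul-bot, the scan-bot, the weld-bot]
6. Engineer goes back to the storage bay with the drill-bot.  [the storage bay: the cut-bot, the drill-bot, the lift-bot, the pack-bot, the paint-bot | the lab module: the haul-bot, the scan-bot, the weld-bot]
7. Engineer goes to the lab module with the cut-bot and the pack-bot.  [the storage bay: the drill-bot, the lift-bot, the paint-bot | the lab module: the cut-bot, the haul-bot, the pack-bot, the scan-bot, the weld-bot]
8. Engineer goes back to the storage bay with the scan-bot.  [the storage bay: the drill-bot, the lift-bot, the paint-bot, the scan-bot | the lab module: the cut-bot, the haul-bot, the pack-bot, the weld-bot]
9. Engineer goes to the lab module with the paint-bot and the scan-bot.  [the storage bay: the drill-bot, the lift-bot | the lab module: the cut-bot, the haul-bot, the pack-bot, the paint-bot, the scan-bot, the weld-bot]
10. Engineer goes back to the storage bay with the scan-bot.  [the storage bay: the drill-bot, the lift-bot, the scan-bot | the lab module: the cut-bot, the haul-bot, the pack-bot, the paint-bot, the weld-bot]
11. Engineer goes to the lab module with the drill-bot and the lift-bot.  [the storage bay: the scan-bot | the lab module: the cut-bot, the drill-bot, the haul-bot, the lift-bot, the pack-bot, the paint-bot, the weld-bot]
12. Engineer goes back to the storage bay with the drill-bot.  [the storage bay: the drill-bot, the scan-bot | the lab module: the cut-bot, the haul-bot, the lift-bot, the pack-bot, the paint-bot, the weld-bot]
13. Engineer goes to the lab module with the drill-bot and the scan-bot.  [the storage bay: — | the lab module: the cut-bot, the drill-bot, the haul-bot, the lift-bot, the pack-bot, the paint-bot, the scan-bot, the weld-bot]

No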